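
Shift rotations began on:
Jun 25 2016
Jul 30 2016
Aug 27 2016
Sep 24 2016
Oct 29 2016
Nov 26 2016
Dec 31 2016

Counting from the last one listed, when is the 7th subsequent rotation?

Jul 29 2017

These are Saturdays with 35, 28, 28, 35, 28, 35-day gaps.
Each is the final Saturday of its month — Jul 30 2016 is past the 28th, so '4th Saturday' doesn't fit.
January 2017 ends with Saturday Jan 28 2017.
February 2017 ends with Saturday Feb 25 2017.
Last Saturday of March 2017: Mar 25 2017.
Last Saturday of April 2017: Apr 29 2017.
May 2017 ends with Saturday May 27 2017.
June 2017 ends with Saturday Jun 24 2017.
July 2017 ends with Saturday Jul 29 2017.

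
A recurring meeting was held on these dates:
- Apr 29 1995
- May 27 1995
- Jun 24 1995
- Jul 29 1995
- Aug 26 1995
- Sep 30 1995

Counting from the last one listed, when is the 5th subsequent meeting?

These are Saturdays with 28, 28, 35, 28, 35-day gaps.
Each is the final Saturday of its month — Apr 29 1995 is past the 28th, so '4th Saturday' doesn't fit.
Last Saturday of October 1995: Oct 28 1995.
Last Saturday of November 1995: Nov 25 1995.
Last Saturday of December 1995: Dec 30 1995.
January 1996 ends with Saturday Jan 27 1996.
February 1996 ends with Saturday Feb 24 1996.

Feb 24 1996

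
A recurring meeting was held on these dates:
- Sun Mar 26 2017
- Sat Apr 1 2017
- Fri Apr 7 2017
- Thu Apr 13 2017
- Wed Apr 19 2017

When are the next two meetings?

The spacing is 6, 6, 6, 6 days — always 6 days.
Wed Apr 19 2017 + 6 days = Tue Apr 25 2017.
Tue Apr 25 2017 + 6 days = Mon May 1 2017.

Tue Apr 25 2017, Mon May 1 2017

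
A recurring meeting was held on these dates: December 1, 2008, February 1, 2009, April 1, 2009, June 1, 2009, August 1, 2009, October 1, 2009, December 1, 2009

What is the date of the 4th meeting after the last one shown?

Gaps: 62, 59, 61, 61, 61, 61 days — not constant. Every event is on the 1st of the month.
Pattern: the 1st of every 2 months.
February 2010: February 1, 2010.
Next: April 2010 → April 1, 2010.
Next: June 2010 → June 1, 2010.
August 2010: August 1, 2010.

August 1, 2010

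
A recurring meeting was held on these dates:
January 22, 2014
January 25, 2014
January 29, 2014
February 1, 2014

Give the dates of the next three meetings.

The gap pattern 3, 4, 3 repeats every 2 events.
These are the Wednesdays and Saturdays of each week.
Next Wednesday: February 5, 2014.
The following Saturday is February 8, 2014.
The following Wednesday is February 12, 2014.

February 5, 2014; February 8, 2014; February 12, 2014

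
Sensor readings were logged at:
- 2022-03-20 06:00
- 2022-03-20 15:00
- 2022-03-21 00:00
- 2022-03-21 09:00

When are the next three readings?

Spacing: 9, 9, 9 h — constant 9 h.
2022-03-21 09:00 + 9 h = 2022-03-21 18:00.
2022-03-21 18:00 + 9 h = 2022-03-22 03:00.
2022-03-22 03:00 + 9 h = 2022-03-22 12:00.

2022-03-21 18:00, 2022-03-22 03:00, 2022-03-22 12:00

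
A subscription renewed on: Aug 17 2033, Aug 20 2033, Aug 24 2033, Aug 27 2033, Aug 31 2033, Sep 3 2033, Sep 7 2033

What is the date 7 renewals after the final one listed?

Oct 1 2033

The gap pattern 3, 4, 3, 4, 3, 4 repeats every 2 events.
These are the Wednesdays and Saturdays of each week.
Next Saturday: Sep 10 2033.
The following Wednesday is Sep 14 2033.
The following Saturday is Sep 17 2033.
Next Wednesday: Sep 21 2033.
Next Saturday: Sep 24 2033.
The following Wednesday is Sep 28 2033.
The following Saturday is Oct 1 2033.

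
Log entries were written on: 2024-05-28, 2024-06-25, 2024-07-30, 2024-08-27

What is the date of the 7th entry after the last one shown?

These are Tuesdays with 28, 35, 28-day gaps.
Each is the final Tuesday of its month — 2024-07-30 is past the 28th, so '4th Tuesday' doesn't fit.
September 2024 ends with Tuesday 2024-09-24.
Last Tuesday of October 2024: 2024-10-29.
November 2024 ends with Tuesday 2024-11-26.
December 2024 ends with Tuesday 2024-12-31.
January 2025 ends with Tuesday 2025-01-28.
February 2025 ends with Tuesday 2025-02-25.
March 2025 ends with Tuesday 2025-03-25.

2025-03-25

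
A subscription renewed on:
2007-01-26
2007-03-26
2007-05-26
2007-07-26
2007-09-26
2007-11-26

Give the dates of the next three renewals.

Gaps: 59, 61, 61, 62, 61 days — not constant. Every event is on the 26th of the month.
Pattern: the 26th of every 2 months.
Next: January 2008 → 2008-01-26.
Next: March 2008 → 2008-03-26.
Next: May 2008 → 2008-05-26.

2008-01-26, 2008-03-26, 2008-05-26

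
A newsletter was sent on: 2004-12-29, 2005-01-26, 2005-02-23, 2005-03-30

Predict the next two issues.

2005-04-27, 2005-05-25

All Wednesdays; the gaps (28, 28, 35) vary with month length.
This is the last Wednesday of each month.
April 2005 ends with Wednesday 2005-04-27.
Last Wednesday of May 2005: 2005-05-25.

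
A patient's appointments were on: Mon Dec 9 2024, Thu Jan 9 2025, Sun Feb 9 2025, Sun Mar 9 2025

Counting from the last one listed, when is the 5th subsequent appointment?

Sat Aug 9 2025

Gaps: 31, 31, 28 days — not constant. Every event is on the 9th of the month.
Pattern: the 9th of each month.
Next: April 2025 → Wed Apr 9 2025.
May 2025: Fri May 9 2025.
Next: June 2025 → Mon Jun 9 2025.
July 2025: Wed Jul 9 2025.
Next: August 2025 → Sat Aug 9 2025.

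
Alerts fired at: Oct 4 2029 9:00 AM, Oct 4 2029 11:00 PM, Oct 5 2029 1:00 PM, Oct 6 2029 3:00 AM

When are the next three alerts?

The interval is a steady 14 hours (14, 14, 14).
Oct 6 2029 3:00 AM + 14 h = Oct 6 2029 5:00 PM.
Oct 6 2029 5:00 PM + 14 h = Oct 7 2029 7:00 AM.
Oct 7 2029 7:00 AM + 14 h = Oct 7 2029 9:00 PM.

Oct 6 2029 5:00 PM, Oct 7 2029 7:00 AM, Oct 7 2029 9:00 PM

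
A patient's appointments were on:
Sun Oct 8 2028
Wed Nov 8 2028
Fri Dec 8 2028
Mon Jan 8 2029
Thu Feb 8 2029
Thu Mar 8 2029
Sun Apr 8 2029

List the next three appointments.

Tue May 8 2029, Fri Jun 8 2029, Sun Jul 8 2029

Gaps: 31, 30, 31, 31, 28, 31 days — not constant. Every event is on the 8th of the month.
Pattern: the 8th of each month.
May 2029: Tue May 8 2029.
June 2029: Fri Jun 8 2029.
Next: July 2029 → Sun Jul 8 2029.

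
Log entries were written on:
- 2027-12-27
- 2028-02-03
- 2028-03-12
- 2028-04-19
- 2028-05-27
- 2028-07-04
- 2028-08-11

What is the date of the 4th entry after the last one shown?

The spacing is 38, 38, 38, 38, 38, 38 days — always 38 days.
2028-08-11 + 38 days = 2028-09-18.
2028-09-18 + 38 days = 2028-10-26.
2028-10-26 + 38 days = 2028-12-03.
2028-12-03 + 38 days = 2029-01-10.

2029-01-10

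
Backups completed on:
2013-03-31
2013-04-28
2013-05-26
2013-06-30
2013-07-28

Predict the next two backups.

2013-08-25, 2013-09-29

Every date is a Sunday; gaps 28, 28, 35, 28 days.
Each is the last Sunday of its month (at least one falls on the 29th or later, ruling out '4th Sunday').
August 2013 ends with Sunday 2013-08-25.
Last Sunday of September 2013: 2013-09-29.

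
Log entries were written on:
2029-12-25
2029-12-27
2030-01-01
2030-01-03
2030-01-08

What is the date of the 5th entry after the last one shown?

Every event lands on a Tuesday or Thursday (gaps cycle 2, 5, 2, 5).
So the schedule is: every Tuesday and Thursday.
The following Thursday is 2030-01-10.
Next Tuesday: 2030-01-15.
The following Thursday is 2030-01-17.
The following Tuesday is 2030-01-22.
Next Thursday: 2030-01-24.

2030-01-24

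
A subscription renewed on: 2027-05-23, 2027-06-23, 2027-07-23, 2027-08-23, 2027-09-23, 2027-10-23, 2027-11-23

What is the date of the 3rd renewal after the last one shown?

2028-02-23

The day-of-month is always 23 (31, 30, 31, 31, 30, 31 days between events).
So this recurs on the 23rd of each month.
December 2027: 2027-12-23.
Next: January 2028 → 2028-01-23.
February 2028: 2028-02-23.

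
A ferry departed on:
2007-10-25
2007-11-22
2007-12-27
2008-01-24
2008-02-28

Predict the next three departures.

These are Thursdays at 28- or 35-day spacing (28, 35, 28, 35).
The pattern: 4th Thursday of the month.
March 2008 — 4th Thursday is 2008-03-27.
April 2008 — 4th Thursday is 2008-04-24.
May 2008 — 4th Thursday is 2008-05-22.

2008-03-27, 2008-04-24, 2008-05-22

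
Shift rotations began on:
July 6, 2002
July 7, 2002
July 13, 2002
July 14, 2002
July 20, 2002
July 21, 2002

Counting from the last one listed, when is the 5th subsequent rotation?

August 10, 2002

Gaps: 1, 6, 1, 6, 1 days — not constant, but cyclic with period 2.
The events fall on every Saturday and Sunday.
The following Saturday is July 27, 2002.
Next Sunday: July 28, 2002.
The following Saturday is August 3, 2002.
The following Sunday is August 4, 2002.
The following Saturday is August 10, 2002.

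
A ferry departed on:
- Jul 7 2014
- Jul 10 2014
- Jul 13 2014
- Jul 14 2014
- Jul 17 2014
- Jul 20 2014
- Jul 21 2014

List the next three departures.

The gap pattern 3, 3, 1, 3, 3, 1 repeats every 3 events.
These are the Mondays, Thursdays and Sundays of each week.
Next Thursday: Jul 24 2014.
The following Sunday is Jul 27 2014.
The following Monday is Jul 28 2014.

Jul 24 2014, Jul 27 2014, Jul 28 2014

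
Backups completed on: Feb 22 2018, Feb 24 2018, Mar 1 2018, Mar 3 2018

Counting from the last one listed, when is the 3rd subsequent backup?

Mar 15 2018

Gaps: 2, 5, 2 days — not constant, but cyclic with period 2.
The events fall on every Thursday and Saturday.
The following Thursday is Mar 8 2018.
Next Saturday: Mar 10 2018.
The following Thursday is Mar 15 2018.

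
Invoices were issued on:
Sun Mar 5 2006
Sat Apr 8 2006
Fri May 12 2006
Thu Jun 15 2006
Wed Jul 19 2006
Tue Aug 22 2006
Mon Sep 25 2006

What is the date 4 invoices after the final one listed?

Thu Feb 8 2007

Gaps between consecutive events: 34, 34, 34, 34, 34, 34 days — a constant 34-day interval.
Mon Sep 25 2006 + 34 days = Sun Oct 29 2006.
Sun Oct 29 2006 + 34 days = Sat Dec 2 2006.
Sat Dec 2 2006 + 34 days = Fri Jan 5 2007.
Fri Jan 5 2007 + 34 days = Thu Feb 8 2007.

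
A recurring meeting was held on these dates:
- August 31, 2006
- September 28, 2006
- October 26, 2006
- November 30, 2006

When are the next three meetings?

All Thursdays; the gaps (28, 28, 35) vary with month length.
This is the last Thursday of each month.
December 2006 ends with Thursday December 28, 2006.
January 2007 ends with Thursday January 25, 2007.
February 2007 ends with Thursday February 22, 2007.

December 28, 2006; January 25, 2007; February 22, 2007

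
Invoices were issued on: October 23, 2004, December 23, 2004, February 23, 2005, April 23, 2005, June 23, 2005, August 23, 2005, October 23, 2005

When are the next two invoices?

The day-of-month is always 23 (61, 62, 59, 61, 61, 61 days between events).
So this recurs on the 23rd of every 2 months.
December 2005: December 23, 2005.
Next: February 2006 → February 23, 2006.

December 23, 2005; February 23, 2006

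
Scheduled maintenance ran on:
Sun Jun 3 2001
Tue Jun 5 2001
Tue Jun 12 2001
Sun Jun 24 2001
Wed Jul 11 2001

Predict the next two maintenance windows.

Intervals are 2, 7, 12, 17 days — an arithmetic progression with common difference 5.
Next gap: 22 days. Wed Jul 11 2001 + 22 days = Thu Aug 2 2001.
Next gap: 27 days. Thu Aug 2 2001 + 27 days = Wed Aug 29 2001.

Thu Aug 2 2001, Wed Aug 29 2001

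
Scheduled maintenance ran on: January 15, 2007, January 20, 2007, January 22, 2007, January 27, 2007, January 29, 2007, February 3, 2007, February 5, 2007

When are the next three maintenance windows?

February 10, 2007; February 12, 2007; February 17, 2007

The gap pattern 5, 2, 5, 2, 5, 2 repeats every 2 events.
These are the Mondays and Saturdays of each week.
Next Saturday: February 10, 2007.
The following Monday is February 12, 2007.
The following Saturday is February 17, 2007.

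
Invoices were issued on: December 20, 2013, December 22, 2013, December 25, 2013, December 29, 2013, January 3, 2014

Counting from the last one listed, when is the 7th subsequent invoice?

March 7, 2014

Intervals are 2, 3, 4, 5 days — an arithmetic progression with common difference 1.
Next gap: 6 days. January 3, 2014 + 6 days = January 9, 2014.
Next gap: 7 days. January 9, 2014 + 7 days = January 16, 2014.
Next gap: 8 days. January 16, 2014 + 8 days = January 24, 2014.
Next gap: 9 days. January 24, 2014 + 9 days = February 2, 2014.
Next gap: 10 days. February 2, 2014 + 10 days = February 12, 2014.
Next gap: 11 days. February 12, 2014 + 11 days = February 23, 2014.
Next gap: 12 days. February 23, 2014 + 12 days = March 7, 2014.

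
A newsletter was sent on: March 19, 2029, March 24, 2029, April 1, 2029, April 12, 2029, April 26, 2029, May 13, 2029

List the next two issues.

June 2, 2029; June 25, 2029

The spacing grows by 3 each time: 5, 8, 11, 14, 17 days.
Next gap: 20 days. May 13, 2029 + 20 days = June 2, 2029.
Next gap: 23 days. June 2, 2029 + 23 days = June 25, 2029.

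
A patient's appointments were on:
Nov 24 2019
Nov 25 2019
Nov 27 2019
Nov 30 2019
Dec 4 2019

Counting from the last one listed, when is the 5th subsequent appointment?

Jan 8 2020

Intervals are 1, 2, 3, 4 days — an arithmetic progression with common difference 1.
Next gap: 5 days. Dec 4 2019 + 5 days = Dec 9 2019.
Next gap: 6 days. Dec 9 2019 + 6 days = Dec 15 2019.
Next gap: 7 days. Dec 15 2019 + 7 days = Dec 22 2019.
Next gap: 8 days. Dec 22 2019 + 8 days = Dec 30 2019.
Next gap: 9 days. Dec 30 2019 + 9 days = Jan 8 2020.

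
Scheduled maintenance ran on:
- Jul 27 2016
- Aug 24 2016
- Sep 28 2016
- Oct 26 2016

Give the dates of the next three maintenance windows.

All dates are Wednesdays, 28, 35, 28 days apart.
Specifically, the 4th Wednesday of each month.
November 2016 — 4th Wednesday is Nov 23 2016.
December 2016 — 4th Wednesday is Dec 28 2016.
January 2017 — 4th Wednesday is Jan 25 2017.

Nov 23 2016, Dec 28 2016, Jan 25 2017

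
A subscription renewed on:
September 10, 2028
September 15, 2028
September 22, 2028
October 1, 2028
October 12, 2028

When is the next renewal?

October 25, 2028

Intervals are 5, 7, 9, 11 days — an arithmetic progression with common difference 2.
Next gap: 13 days. October 12, 2028 + 13 days = October 25, 2028.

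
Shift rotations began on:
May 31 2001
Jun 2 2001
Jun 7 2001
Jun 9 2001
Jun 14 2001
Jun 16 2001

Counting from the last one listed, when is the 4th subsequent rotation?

The gap pattern 2, 5, 2, 5, 2 repeats every 2 events.
These are the Thursdays and Saturdays of each week.
The following Thursday is Jun 21 2001.
The following Saturday is Jun 23 2001.
Next Thursday: Jun 28 2001.
Next Saturday: Jun 30 2001.

Jun 30 2001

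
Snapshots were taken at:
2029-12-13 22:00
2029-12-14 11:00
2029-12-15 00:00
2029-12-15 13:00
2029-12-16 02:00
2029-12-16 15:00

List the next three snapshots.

2029-12-17 04:00, 2029-12-17 17:00, 2029-12-18 06:00

Gaps: 13, 13, 13, 13, 13 hours — each event is 13 hours after the previous one.
2029-12-16 15:00 + 13 h = 2029-12-17 04:00.
2029-12-17 04:00 + 13 h = 2029-12-17 17:00.
2029-12-17 17:00 + 13 h = 2029-12-18 06:00.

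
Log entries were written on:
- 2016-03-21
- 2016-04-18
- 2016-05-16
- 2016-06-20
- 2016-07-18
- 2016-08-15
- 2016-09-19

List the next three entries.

These are Mondays at 28- or 35-day spacing (28, 28, 35, 28, 28, 35).
The pattern: 3rd Monday of the month.
October 2016 — 3rd Monday is 2016-10-17.
November 2016 — 3rd Monday is 2016-11-21.
3rd Monday of December 2016: 2016-12-19.

2016-10-17, 2016-11-21, 2016-12-19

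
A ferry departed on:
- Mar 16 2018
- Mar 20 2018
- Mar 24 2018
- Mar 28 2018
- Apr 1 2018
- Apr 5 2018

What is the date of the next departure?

Apr 9 2018

The spacing is 4, 4, 4, 4, 4 days — always 4 days.
Apr 5 2018 + 4 days = Apr 9 2018.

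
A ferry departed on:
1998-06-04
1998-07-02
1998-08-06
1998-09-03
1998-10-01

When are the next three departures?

All dates are Thursdays, 28, 35, 28, 28 days apart.
Specifically, the 1st Thursday of each month.
1st Thursday of November 1998: 1998-11-05.
December 1998 — 1st Thursday is 1998-12-03.
1st Thursday of January 1999: 1999-01-07.

1998-11-05, 1998-12-03, 1999-01-07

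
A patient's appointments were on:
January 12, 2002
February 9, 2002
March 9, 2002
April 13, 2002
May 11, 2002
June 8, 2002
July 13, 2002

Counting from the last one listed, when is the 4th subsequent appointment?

November 9, 2002

These are Saturdays at 28- or 35-day spacing (28, 28, 35, 28, 28, 35).
The pattern: 2nd Saturday of the month.
2nd Saturday of August 2002: August 10, 2002.
September 2002 — 2nd Saturday is September 14, 2002.
2nd Saturday of October 2002: October 12, 2002.
November 2002 — 2nd Saturday is November 9, 2002.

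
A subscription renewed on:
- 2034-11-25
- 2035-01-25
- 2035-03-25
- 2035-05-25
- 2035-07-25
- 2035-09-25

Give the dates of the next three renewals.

2035-11-25, 2036-01-25, 2036-03-25

Each date is the 25th; the gaps (61, 59, 61, 61, 62) track the month lengths.
The rule is the 25th of every 2 months.
Next: November 2035 → 2035-11-25.
Next: January 2036 → 2036-01-25.
March 2036: 2036-03-25.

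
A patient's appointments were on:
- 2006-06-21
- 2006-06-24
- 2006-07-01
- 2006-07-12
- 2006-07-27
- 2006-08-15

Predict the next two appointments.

Gaps: 3, 7, 11, 15, 19 days — each gap is 4 larger than the previous one.
Next gap: 23 days. 2006-08-15 + 23 days = 2006-09-07.
Next gap: 27 days. 2006-09-07 + 27 days = 2006-10-04.

2006-09-07, 2006-10-04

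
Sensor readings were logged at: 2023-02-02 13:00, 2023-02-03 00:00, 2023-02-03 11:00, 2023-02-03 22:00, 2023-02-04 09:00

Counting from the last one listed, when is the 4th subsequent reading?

2023-02-06 05:00

The interval is a steady 11 hours (11, 11, 11, 11).
2023-02-04 09:00 + 11 h = 2023-02-04 20:00.
2023-02-04 20:00 + 11 h = 2023-02-05 07:00.
2023-02-05 07:00 + 11 h = 2023-02-05 18:00.
2023-02-05 18:00 + 11 h = 2023-02-06 05:00.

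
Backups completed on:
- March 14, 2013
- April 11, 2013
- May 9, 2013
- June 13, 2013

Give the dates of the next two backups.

July 11, 2013; August 8, 2013

These are Thursdays at 28- or 35-day spacing (28, 28, 35).
The pattern: 2nd Thursday of the month.
July 2013 — 2nd Thursday is July 11, 2013.
2nd Thursday of August 2013: August 8, 2013.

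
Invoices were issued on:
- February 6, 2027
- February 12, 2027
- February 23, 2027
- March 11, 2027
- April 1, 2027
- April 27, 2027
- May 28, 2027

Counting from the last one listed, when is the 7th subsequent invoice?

May 19, 2028

The spacing grows by 5 each time: 6, 11, 16, 21, 26, 31 days.
Next gap: 36 days. May 28, 2027 + 36 days = July 3, 2027.
Next gap: 41 days. July 3, 2027 + 41 days = August 13, 2027.
Next gap: 46 days. August 13, 2027 + 46 days = September 28, 2027.
Next gap: 51 days. September 28, 2027 + 51 days = November 18, 2027.
Next gap: 56 days. November 18, 2027 + 56 days = January 13, 2028.
Next gap: 61 days. January 13, 2028 + 61 days = March 14, 2028.
Next gap: 66 days. March 14, 2028 + 66 days = May 19, 2028.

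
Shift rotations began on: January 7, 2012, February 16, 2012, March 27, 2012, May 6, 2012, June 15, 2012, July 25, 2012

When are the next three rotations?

The spacing is 40, 40, 40, 40, 40 days — always 40 days.
July 25, 2012 + 40 days = September 3, 2012.
September 3, 2012 + 40 days = October 13, 2012.
October 13, 2012 + 40 days = November 22, 2012.

September 3, 2012; October 13, 2012; November 22, 2012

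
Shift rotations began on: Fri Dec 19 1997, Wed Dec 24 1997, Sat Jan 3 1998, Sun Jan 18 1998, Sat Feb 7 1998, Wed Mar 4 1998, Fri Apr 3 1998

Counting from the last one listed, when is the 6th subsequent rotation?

Gaps: 5, 10, 15, 20, 25, 30 days — each gap is 5 larger than the previous one.
Next gap: 35 days. Fri Apr 3 1998 + 35 days = Fri May 8 1998.
Next gap: 40 days. Fri May 8 1998 + 40 days = Wed Jun 17 1998.
Next gap: 45 days. Wed Jun 17 1998 + 45 days = Sat Aug 1 1998.
Next gap: 50 days. Sat Aug 1 1998 + 50 days = Sun Sep 20 1998.
Next gap: 55 days. Sun Sep 20 1998 + 55 days = Sat Nov 14 1998.
Next gap: 60 days. Sat Nov 14 1998 + 60 days = Wed Jan 13 1999.

Wed Jan 13 1999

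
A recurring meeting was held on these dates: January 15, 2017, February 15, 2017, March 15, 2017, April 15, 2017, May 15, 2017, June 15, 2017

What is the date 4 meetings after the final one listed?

October 15, 2017

Gaps: 31, 28, 31, 30, 31 days — not constant. Every event is on the 15th of the month.
Pattern: the 15th of each month.
July 2017: July 15, 2017.
Next: August 2017 → August 15, 2017.
September 2017: September 15, 2017.
Next: October 2017 → October 15, 2017.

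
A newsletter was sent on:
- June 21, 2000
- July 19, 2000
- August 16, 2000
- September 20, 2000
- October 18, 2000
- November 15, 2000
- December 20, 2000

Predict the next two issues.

January 17, 2001; February 21, 2001

All dates are Wednesdays, 28, 28, 35, 28, 28, 35 days apart.
Specifically, the 3rd Wednesday of each month.
3rd Wednesday of January 2001: January 17, 2001.
February 2001 — 3rd Wednesday is February 21, 2001.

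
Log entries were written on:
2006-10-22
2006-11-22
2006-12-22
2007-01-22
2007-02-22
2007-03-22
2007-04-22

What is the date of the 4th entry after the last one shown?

2007-08-22

The day-of-month is always 22 (31, 30, 31, 31, 28, 31 days between events).
So this recurs on the 22nd of each month.
Next: May 2007 → 2007-05-22.
June 2007: 2007-06-22.
July 2007: 2007-07-22.
August 2007: 2007-08-22.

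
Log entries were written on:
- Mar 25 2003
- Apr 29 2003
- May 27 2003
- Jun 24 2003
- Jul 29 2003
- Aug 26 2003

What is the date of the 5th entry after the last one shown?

These are Tuesdays with 35, 28, 28, 35, 28-day gaps.
Each is the final Tuesday of its month — Apr 29 2003 is past the 28th, so '4th Tuesday' doesn't fit.
Last Tuesday of September 2003: Sep 30 2003.
October 2003 ends with Tuesday Oct 28 2003.
November 2003 ends with Tuesday Nov 25 2003.
December 2003 ends with Tuesday Dec 30 2003.
Last Tuesday of January 2004: Jan 27 2004.

Jan 27 2004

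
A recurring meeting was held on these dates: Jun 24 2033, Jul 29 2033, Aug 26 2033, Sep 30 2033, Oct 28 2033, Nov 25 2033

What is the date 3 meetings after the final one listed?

Feb 24 2034

Every date is a Friday; gaps 35, 28, 35, 28, 28 days.
Each is the last Friday of its month (at least one falls on the 29th or later, ruling out '4th Friday').
Last Friday of December 2033: Dec 30 2033.
January 2034 ends with Friday Jan 27 2034.
Last Friday of February 2034: Feb 24 2034.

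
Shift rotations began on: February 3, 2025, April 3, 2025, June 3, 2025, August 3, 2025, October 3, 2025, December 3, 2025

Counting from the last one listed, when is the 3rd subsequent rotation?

The day-of-month is always 3 (59, 61, 61, 61, 61 days between events).
So this recurs on the 3rd of every 2 months.
February 2026: February 3, 2026.
Next: April 2026 → April 3, 2026.
Next: June 2026 → June 3, 2026.

June 3, 2026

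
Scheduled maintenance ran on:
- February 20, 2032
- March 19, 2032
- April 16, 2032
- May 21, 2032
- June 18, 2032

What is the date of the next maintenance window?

These are Fridays at 28- or 35-day spacing (28, 28, 35, 28).
The pattern: 3rd Friday of the month.
July 2032 — 3rd Friday is July 16, 2032.

July 16, 2032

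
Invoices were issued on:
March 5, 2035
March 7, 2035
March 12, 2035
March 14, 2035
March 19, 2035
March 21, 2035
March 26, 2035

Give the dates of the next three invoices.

March 28, 2035; April 2, 2035; April 4, 2035

The gap pattern 2, 5, 2, 5, 2, 5 repeats every 2 events.
These are the Mondays and Wednesdays of each week.
The following Wednesday is March 28, 2035.
The following Monday is April 2, 2035.
The following Wednesday is April 4, 2035.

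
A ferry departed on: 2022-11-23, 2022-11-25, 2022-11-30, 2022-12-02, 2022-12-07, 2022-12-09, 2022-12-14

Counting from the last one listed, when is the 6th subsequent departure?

2023-01-04

Gaps: 2, 5, 2, 5, 2, 5 days — not constant, but cyclic with period 2.
The events fall on every Wednesday and Friday.
Next Friday: 2022-12-16.
Next Wednesday: 2022-12-21.
Next Friday: 2022-12-23.
Next Wednesday: 2022-12-28.
Next Friday: 2022-12-30.
The following Wednesday is 2023-01-04.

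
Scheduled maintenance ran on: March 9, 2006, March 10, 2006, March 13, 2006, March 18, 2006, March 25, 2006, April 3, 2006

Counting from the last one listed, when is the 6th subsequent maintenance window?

July 8, 2006

Gaps: 1, 3, 5, 7, 9 days — each gap is 2 larger than the previous one.
Next gap: 11 days. April 3, 2006 + 11 days = April 14, 2006.
Next gap: 13 days. April 14, 2006 + 13 days = April 27, 2006.
Next gap: 15 days. April 27, 2006 + 15 days = May 12, 2006.
Next gap: 17 days. May 12, 2006 + 17 days = May 29, 2006.
Next gap: 19 days. May 29, 2006 + 19 days = June 17, 2006.
Next gap: 21 days. June 17, 2006 + 21 days = July 8, 2006.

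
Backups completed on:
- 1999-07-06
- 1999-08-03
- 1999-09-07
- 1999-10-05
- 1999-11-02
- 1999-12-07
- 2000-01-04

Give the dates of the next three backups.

Gaps: 28, 35, 28, 28, 35, 28 days — a mix of 28 and 35. Every date is a Tuesday.
Each is the 1st Tuesday of its month.
1st Tuesday of February 2000: 2000-02-01.
March 2000 — 1st Tuesday is 2000-03-07.
1st Tuesday of April 2000: 2000-04-04.

2000-02-01, 2000-03-07, 2000-04-04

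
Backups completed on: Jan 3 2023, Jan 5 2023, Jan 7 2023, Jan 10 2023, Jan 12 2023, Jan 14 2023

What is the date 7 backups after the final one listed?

Jan 31 2023

Every event lands on a Tuesday or Thursday or Saturday (gaps cycle 2, 2, 3, 2, 2).
So the schedule is: every Tuesday, Thursday and Saturday.
Next Tuesday: Jan 17 2023.
Next Thursday: Jan 19 2023.
The following Saturday is Jan 21 2023.
The following Tuesday is Jan 24 2023.
The following Thursday is Jan 26 2023.
Next Saturday: Jan 28 2023.
The following Tuesday is Jan 31 2023.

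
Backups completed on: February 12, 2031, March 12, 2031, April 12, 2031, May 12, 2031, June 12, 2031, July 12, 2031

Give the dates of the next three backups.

August 12, 2031; September 12, 2031; October 12, 2031

Each date is the 12th; the gaps (28, 31, 30, 31, 30) track the month lengths.
The rule is the 12th of each month.
Next: August 2031 → August 12, 2031.
Next: September 2031 → September 12, 2031.
Next: October 2031 → October 12, 2031.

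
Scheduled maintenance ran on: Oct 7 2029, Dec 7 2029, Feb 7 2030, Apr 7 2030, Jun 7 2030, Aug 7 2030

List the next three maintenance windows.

Gaps: 61, 62, 59, 61, 61 days — not constant. Every event is on the 7th of the month.
Pattern: the 7th of every 2 months.
October 2030: Oct 7 2030.
Next: December 2030 → Dec 7 2030.
Next: February 2031 → Feb 7 2031.

Oct 7 2030, Dec 7 2030, Feb 7 2031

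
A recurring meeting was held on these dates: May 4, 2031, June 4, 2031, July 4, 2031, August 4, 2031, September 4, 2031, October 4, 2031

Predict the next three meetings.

The day-of-month is always 4 (31, 30, 31, 31, 30 days between events).
So this recurs on the 4th of each month.
November 2031: November 4, 2031.
December 2031: December 4, 2031.
Next: January 2032 → January 4, 2032.

November 4, 2031; December 4, 2031; January 4, 2032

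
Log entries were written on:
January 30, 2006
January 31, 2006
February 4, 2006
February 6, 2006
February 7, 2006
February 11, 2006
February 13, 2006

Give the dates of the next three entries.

February 14, 2006; February 18, 2006; February 20, 2006

Every event lands on a Monday or Tuesday or Saturday (gaps cycle 1, 4, 2, 1, 4, 2).
So the schedule is: every Monday, Tuesday and Saturday.
The following Tuesday is February 14, 2006.
The following Saturday is February 18, 2006.
The following Monday is February 20, 2006.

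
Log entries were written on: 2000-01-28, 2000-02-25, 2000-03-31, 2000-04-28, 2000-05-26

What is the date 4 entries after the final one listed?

2000-09-29

Every date is a Friday; gaps 28, 35, 28, 28 days.
Each is the last Friday of its month (at least one falls on the 29th or later, ruling out '4th Friday').
Last Friday of June 2000: 2000-06-30.
July 2000 ends with Friday 2000-07-28.
August 2000 ends with Friday 2000-08-25.
Last Friday of September 2000: 2000-09-29.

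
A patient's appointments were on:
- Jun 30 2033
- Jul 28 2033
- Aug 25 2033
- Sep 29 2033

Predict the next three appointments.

All Thursdays; the gaps (28, 28, 35) vary with month length.
This is the last Thursday of each month.
Last Thursday of October 2033: Oct 27 2033.
Last Thursday of November 2033: Nov 24 2033.
December 2033 ends with Thursday Dec 29 2033.

Oct 27 2033, Nov 24 2033, Dec 29 2033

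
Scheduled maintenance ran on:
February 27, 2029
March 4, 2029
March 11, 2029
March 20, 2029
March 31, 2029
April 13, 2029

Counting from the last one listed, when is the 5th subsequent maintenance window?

July 17, 2029

Intervals are 5, 7, 9, 11, 13 days — an arithmetic progression with common difference 2.
Next gap: 15 days. April 13, 2029 + 15 days = April 28, 2029.
Next gap: 17 days. April 28, 2029 + 17 days = May 15, 2029.
Next gap: 19 days. May 15, 2029 + 19 days = June 3, 2029.
Next gap: 21 days. June 3, 2029 + 21 days = June 24, 2029.
Next gap: 23 days. June 24, 2029 + 23 days = July 17, 2029.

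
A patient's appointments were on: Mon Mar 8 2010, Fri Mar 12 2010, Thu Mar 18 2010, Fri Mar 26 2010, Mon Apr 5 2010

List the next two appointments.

Gaps: 4, 6, 8, 10 days — each gap is 2 larger than the previous one.
Next gap: 12 days. Mon Apr 5 2010 + 12 days = Sat Apr 17 2010.
Next gap: 14 days. Sat Apr 17 2010 + 14 days = Sat May 1 2010.

Sat Apr 17 2010, Sat May 1 2010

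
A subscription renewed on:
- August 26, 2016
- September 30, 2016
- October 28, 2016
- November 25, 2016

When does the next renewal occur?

December 30, 2016

All Fridays; the gaps (35, 28, 28) vary with month length.
This is the last Friday of each month.
Last Friday of December 2016: December 30, 2016.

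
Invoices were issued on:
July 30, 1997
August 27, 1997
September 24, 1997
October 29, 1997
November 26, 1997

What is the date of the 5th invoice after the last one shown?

These are Wednesdays with 28, 28, 35, 28-day gaps.
Each is the final Wednesday of its month — July 30, 1997 is past the 28th, so '4th Wednesday' doesn't fit.
Last Wednesday of December 1997: December 31, 1997.
Last Wednesday of January 1998: January 28, 1998.
Last Wednesday of February 1998: February 25, 1998.
March 1998 ends with Wednesday March 25, 1998.
Last Wednesday of April 1998: April 29, 1998.

April 29, 1998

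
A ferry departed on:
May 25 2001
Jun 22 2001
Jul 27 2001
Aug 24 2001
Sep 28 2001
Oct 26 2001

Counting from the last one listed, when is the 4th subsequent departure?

Feb 22 2002

All dates are Fridays, 28, 35, 28, 35, 28 days apart.
Specifically, the 4th Friday of each month.
4th Friday of November 2001: Nov 23 2001.
December 2001 — 4th Friday is Dec 28 2001.
4th Friday of January 2002: Jan 25 2002.
4th Friday of February 2002: Feb 22 2002.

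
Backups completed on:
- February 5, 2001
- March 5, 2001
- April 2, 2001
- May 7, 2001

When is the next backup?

June 4, 2001

All dates are Mondays, 28, 28, 35 days apart.
Specifically, the 1st Monday of each month.
1st Monday of June 2001: June 4, 2001.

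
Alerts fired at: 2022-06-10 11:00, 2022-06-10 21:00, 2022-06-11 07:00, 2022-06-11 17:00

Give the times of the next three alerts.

Spacing: 10, 10, 10 h — constant 10 h.
2022-06-11 17:00 + 10 h = 2022-06-12 03:00.
2022-06-12 03:00 + 10 h = 2022-06-12 13:00.
2022-06-12 13:00 + 10 h = 2022-06-12 23:00.

2022-06-12 03:00, 2022-06-12 13:00, 2022-06-12 23:00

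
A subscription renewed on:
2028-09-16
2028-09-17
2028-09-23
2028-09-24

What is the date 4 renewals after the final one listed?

2028-10-08

Gaps: 1, 6, 1 days — not constant, but cyclic with period 2.
The events fall on every Saturday and Sunday.
Next Saturday: 2028-09-30.
The following Sunday is 2028-10-01.
Next Saturday: 2028-10-07.
Next Sunday: 2028-10-08.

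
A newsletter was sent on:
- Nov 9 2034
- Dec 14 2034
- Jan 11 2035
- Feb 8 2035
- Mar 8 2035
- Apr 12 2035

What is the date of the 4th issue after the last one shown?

These are Thursdays at 28- or 35-day spacing (35, 28, 28, 28, 35).
The pattern: 2nd Thursday of the month.
May 2035 — 2nd Thursday is May 10 2035.
June 2035 — 2nd Thursday is Jun 14 2035.
July 2035 — 2nd Thursday is Jul 12 2035.
2nd Thursday of August 2035: Aug 9 2035.

Aug 9 2035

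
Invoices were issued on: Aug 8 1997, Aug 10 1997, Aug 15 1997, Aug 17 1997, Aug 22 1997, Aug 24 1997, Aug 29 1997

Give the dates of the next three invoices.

Aug 31 1997, Sep 5 1997, Sep 7 1997

The gap pattern 2, 5, 2, 5, 2, 5 repeats every 2 events.
These are the Fridays and Sundays of each week.
Next Sunday: Aug 31 1997.
Next Friday: Sep 5 1997.
The following Sunday is Sep 7 1997.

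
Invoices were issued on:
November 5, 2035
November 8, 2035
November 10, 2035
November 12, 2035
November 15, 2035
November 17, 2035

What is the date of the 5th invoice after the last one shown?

The gap pattern 3, 2, 2, 3, 2 repeats every 3 events.
These are the Mondays, Thursdays and Saturdays of each week.
The following Monday is November 19, 2035.
The following Thursday is November 22, 2035.
The following Saturday is November 24, 2035.
Next Monday: November 26, 2035.
The following Thursday is November 29, 2035.

November 29, 2035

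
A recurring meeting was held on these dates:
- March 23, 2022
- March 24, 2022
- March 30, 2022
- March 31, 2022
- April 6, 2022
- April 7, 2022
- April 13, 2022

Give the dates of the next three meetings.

The gap pattern 1, 6, 1, 6, 1, 6 repeats every 2 events.
These are the Wednesdays and Thursdays of each week.
Next Thursday: April 14, 2022.
Next Wednesday: April 20, 2022.
The following Thursday is April 21, 2022.

April 14, 2022; April 20, 2022; April 21, 2022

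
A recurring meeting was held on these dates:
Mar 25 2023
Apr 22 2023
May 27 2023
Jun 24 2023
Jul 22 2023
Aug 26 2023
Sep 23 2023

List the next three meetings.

All dates are Saturdays, 28, 35, 28, 28, 35, 28 days apart.
Specifically, the 4th Saturday of each month.
4th Saturday of October 2023: Oct 28 2023.
November 2023 — 4th Saturday is Nov 25 2023.
December 2023 — 4th Saturday is Dec 23 2023.

Oct 28 2023, Nov 25 2023, Dec 23 2023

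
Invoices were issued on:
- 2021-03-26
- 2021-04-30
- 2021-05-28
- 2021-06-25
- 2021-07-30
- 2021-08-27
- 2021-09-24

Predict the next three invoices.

Every date is a Friday; gaps 35, 28, 28, 35, 28, 28 days.
Each is the last Friday of its month (at least one falls on the 29th or later, ruling out '4th Friday').
Last Friday of October 2021: 2021-10-29.
November 2021 ends with Friday 2021-11-26.
December 2021 ends with Friday 2021-12-31.

2021-10-29, 2021-11-26, 2021-12-31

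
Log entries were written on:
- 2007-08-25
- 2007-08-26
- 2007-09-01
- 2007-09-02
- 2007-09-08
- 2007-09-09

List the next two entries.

Every event lands on a Saturday or Sunday (gaps cycle 1, 6, 1, 6, 1).
So the schedule is: every Saturday and Sunday.
The following Saturday is 2007-09-15.
Next Sunday: 2007-09-16.

2007-09-15, 2007-09-16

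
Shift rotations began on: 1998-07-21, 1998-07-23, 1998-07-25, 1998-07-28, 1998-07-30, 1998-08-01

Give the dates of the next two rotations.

1998-08-04, 1998-08-06

Every event lands on a Tuesday or Thursday or Saturday (gaps cycle 2, 2, 3, 2, 2).
So the schedule is: every Tuesday, Thursday and Saturday.
The following Tuesday is 1998-08-04.
Next Thursday: 1998-08-06.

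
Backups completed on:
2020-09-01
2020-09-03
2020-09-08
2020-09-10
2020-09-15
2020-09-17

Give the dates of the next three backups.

2020-09-22, 2020-09-24, 2020-09-29

Gaps: 2, 5, 2, 5, 2 days — not constant, but cyclic with period 2.
The events fall on every Tuesday and Thursday.
The following Tuesday is 2020-09-22.
Next Thursday: 2020-09-24.
Next Tuesday: 2020-09-29.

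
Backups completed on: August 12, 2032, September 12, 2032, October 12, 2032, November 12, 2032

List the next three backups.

Gaps: 31, 30, 31 days — not constant. Every event is on the 12th of the month.
Pattern: the 12th of each month.
Next: December 2032 → December 12, 2032.
January 2033: January 12, 2033.
Next: February 2033 → February 12, 2033.

December 12, 2032; January 12, 2033; February 12, 2033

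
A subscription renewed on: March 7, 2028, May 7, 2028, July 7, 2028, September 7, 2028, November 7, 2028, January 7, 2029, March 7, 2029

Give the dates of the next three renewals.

Gaps: 61, 61, 62, 61, 61, 59 days — not constant. Every event is on the 7th of the month.
Pattern: the 7th of every 2 months.
May 2029: May 7, 2029.
July 2029: July 7, 2029.
Next: September 2029 → September 7, 2029.

May 7, 2029; July 7, 2029; September 7, 2029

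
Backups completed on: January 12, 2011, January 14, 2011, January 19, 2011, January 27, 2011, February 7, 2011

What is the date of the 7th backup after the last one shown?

July 18, 2011

Gaps: 2, 5, 8, 11 days — each gap is 3 larger than the previous one.
Next gap: 14 days. February 7, 2011 + 14 days = February 21, 2011.
Next gap: 17 days. February 21, 2011 + 17 days = March 10, 2011.
Next gap: 20 days. March 10, 2011 + 20 days = March 30, 2011.
Next gap: 23 days. March 30, 2011 + 23 days = April 22, 2011.
Next gap: 26 days. April 22, 2011 + 26 days = May 18, 2011.
Next gap: 29 days. May 18, 2011 + 29 days = June 16, 2011.
Next gap: 32 days. June 16, 2011 + 32 days = July 18, 2011.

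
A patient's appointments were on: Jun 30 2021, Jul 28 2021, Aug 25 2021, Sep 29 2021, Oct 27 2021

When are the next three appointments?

All Wednesdays; the gaps (28, 28, 35, 28) vary with month length.
This is the last Wednesday of each month.
Last Wednesday of November 2021: Nov 24 2021.
December 2021 ends with Wednesday Dec 29 2021.
Last Wednesday of January 2022: Jan 26 2022.

Nov 24 2021, Dec 29 2021, Jan 26 2022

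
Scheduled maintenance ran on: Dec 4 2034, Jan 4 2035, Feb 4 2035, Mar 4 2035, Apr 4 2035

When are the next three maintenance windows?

Each date is the 4th; the gaps (31, 31, 28, 31) track the month lengths.
The rule is the 4th of each month.
Next: May 2035 → May 4 2035.
Next: June 2035 → Jun 4 2035.
July 2035: Jul 4 2035.

May 4 2035, Jun 4 2035, Jul 4 2035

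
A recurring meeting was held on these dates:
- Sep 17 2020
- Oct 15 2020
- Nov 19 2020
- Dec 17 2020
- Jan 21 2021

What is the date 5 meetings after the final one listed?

These are Thursdays at 28- or 35-day spacing (28, 35, 28, 35).
The pattern: 3rd Thursday of the month.
February 2021 — 3rd Thursday is Feb 18 2021.
3rd Thursday of March 2021: Mar 18 2021.
3rd Thursday of April 2021: Apr 15 2021.
May 2021 — 3rd Thursday is May 20 2021.
June 2021 — 3rd Thursday is Jun 17 2021.

Jun 17 2021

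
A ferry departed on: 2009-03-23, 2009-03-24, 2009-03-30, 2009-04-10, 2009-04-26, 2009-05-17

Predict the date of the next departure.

2009-06-12

The spacing grows by 5 each time: 1, 6, 11, 16, 21 days.
Next gap: 26 days. 2009-05-17 + 26 days = 2009-06-12.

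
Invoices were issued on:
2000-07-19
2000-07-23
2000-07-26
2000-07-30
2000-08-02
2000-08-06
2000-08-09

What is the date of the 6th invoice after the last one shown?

2000-08-30

Every event lands on a Wednesday or Sunday (gaps cycle 4, 3, 4, 3, 4, 3).
So the schedule is: every Wednesday and Sunday.
Next Sunday: 2000-08-13.
Next Wednesday: 2000-08-16.
The following Sunday is 2000-08-20.
The following Wednesday is 2000-08-23.
Next Sunday: 2000-08-27.
Next Wednesday: 2000-08-30.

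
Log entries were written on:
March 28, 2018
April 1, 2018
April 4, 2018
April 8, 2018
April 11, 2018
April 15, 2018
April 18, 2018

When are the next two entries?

April 22, 2018; April 25, 2018

The gap pattern 4, 3, 4, 3, 4, 3 repeats every 2 events.
These are the Wednesdays and Sundays of each week.
The following Sunday is April 22, 2018.
Next Wednesday: April 25, 2018.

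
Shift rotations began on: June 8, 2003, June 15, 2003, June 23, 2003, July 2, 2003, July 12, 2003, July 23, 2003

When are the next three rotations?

The spacing grows by 1 each time: 7, 8, 9, 10, 11 days.
Next gap: 12 days. July 23, 2003 + 12 days = August 4, 2003.
Next gap: 13 days. August 4, 2003 + 13 days = August 17, 2003.
Next gap: 14 days. August 17, 2003 + 14 days = August 31, 2003.

August 4, 2003; August 17, 2003; August 31, 2003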